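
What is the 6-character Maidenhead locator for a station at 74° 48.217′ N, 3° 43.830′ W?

Shift to the Maidenhead origin (180°W, 90°S): lon 176.2695, lat 164.8036.
Field (20°×10°, letters A–R): 176.2695/20 → 8 → I, 164.8036/10 → 16 → Q; chars IQ.
Square (2°×1°, digits 0–9): 16.2695/2 → 8, 4.8036/1 → 4; chars 84.
Subsquare (5′×2.5′, letters a–x): 0.2695/0.0833333 → 3 → d, 0.8036/0.0416667 → 19 → t; chars dt.

IQ84dt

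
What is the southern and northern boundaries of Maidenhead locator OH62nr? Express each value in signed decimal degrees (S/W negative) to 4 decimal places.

-17.2917, -17.2500

Field O=14, H=7: +14·20° lon, +7·10° lat → SW at lon 100°, lat -20°.
Square 6, 2: +6·2° lon, +2·1° lat → SW at lon 112°, lat -18°.
Subsquare n=13, r=17: +13·0.0833333° lon, +17·0.0416667° lat → SW at lon 113.083°, lat -17.2917°.
Cell spans 0.0833333° lon × 0.0416667° lat.
south -17.2917, north -17.2500.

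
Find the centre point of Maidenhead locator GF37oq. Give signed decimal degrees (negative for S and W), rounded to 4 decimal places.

-32.3125, -52.7917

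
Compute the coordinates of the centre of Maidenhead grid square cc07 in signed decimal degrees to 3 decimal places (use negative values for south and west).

-62.500, -139.000

Field C=2, C=2: +2·20° lon, +2·10° lat → SW at lon -140°, lat -70°.
Square 0, 7: +0·2° lon, +7·1° lat → SW at lon -140°, lat -63°.
Cell spans 2° lon × 1° lat. Centre is SW corner plus half of each.
latitude -62.500, longitude -139.000.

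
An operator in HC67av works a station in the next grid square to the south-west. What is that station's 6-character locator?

Longitude subsquare a = 0; −1 → -1, wraps to 23 = x, carry into square.
Longitude square 6; −1 → 5.
Latitude subsquare v = 21; −1 → 20 = u.

HC57xu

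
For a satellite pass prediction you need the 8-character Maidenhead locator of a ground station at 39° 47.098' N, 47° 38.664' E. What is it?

LM39ts78

Shift to the Maidenhead origin (180°W, 90°S): lon 227.64440, lat 129.78497.
Field: lon ⌊227.64440/20⌋ = 11 → L; lat ⌊129.78497/10⌋ = 12 → M.
Square: lon ⌊7.64440/2⌋ = 3; lat ⌊9.78497/1⌋ = 9.
Subsquare: lon ⌊1.64440/0.0833333⌋ = 19 → t; lat ⌊0.78497/0.0416667⌋ = 18 → s.
Extended square: lon ⌊0.06107/0.00833333⌋ = 7; lat ⌊0.03497/0.00416667⌋ = 8.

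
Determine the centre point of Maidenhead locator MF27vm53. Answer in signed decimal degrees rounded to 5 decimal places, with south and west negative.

-32.48542, 65.79583

Field M=12, F=5: +12·20° lon, +5·10° lat → SW at lon 60°, lat -40°.
Square 2, 7: +2·2° lon, +7·1° lat → SW at lon 64°, lat -33°.
Subsquare v=21, m=12: +21·0.0833333° lon, +12·0.0416667° lat → SW at lon 65.75°, lat -32.5°.
Extended square 5, 3: +5·0.00833333° lon, +3·0.00416667° lat → SW at lon 65.7917°, lat -32.4875°.
Cell spans 0.00833333° lon × 0.00416667° lat. Centre is SW corner plus half of each.
latitude -32.48542, longitude 65.79583.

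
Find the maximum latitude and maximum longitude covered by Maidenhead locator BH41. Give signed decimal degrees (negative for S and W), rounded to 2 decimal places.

-18.00, -150.00

Field B=1, H=7: +1·20° lon, +7·10° lat → SW at lon -160°, lat -20°.
Square 4, 1: +4·2° lon, +1·1° lat → SW at lon -152°, lat -19°.
Cell spans 2° lon × 1° lat. NE corner is SW corner plus one full cell.
latitude -18.00, longitude -150.00.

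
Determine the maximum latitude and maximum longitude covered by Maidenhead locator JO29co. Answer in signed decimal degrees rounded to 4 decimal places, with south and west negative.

59.6250, 4.2500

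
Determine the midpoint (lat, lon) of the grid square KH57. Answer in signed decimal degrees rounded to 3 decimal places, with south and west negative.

Field K=10, H=7: +10·20° lon, +7·10° lat → SW at lon 20°, lat -20°.
Square 5, 7: +5·2° lon, +7·1° lat → SW at lon 30°, lat -13°.
Cell spans 2° lon × 1° lat. Centre is SW corner plus half of each.
latitude -12.500, longitude 31.000.

-12.500, 31.000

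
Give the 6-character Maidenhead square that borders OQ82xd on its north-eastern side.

OQ92ae

Longitude subsquare x = 23; +1 → 24, wraps to 0 = a, carry into square.
Longitude square 8; +1 → 9.
Latitude subsquare d = 3; +1 → 4 = e.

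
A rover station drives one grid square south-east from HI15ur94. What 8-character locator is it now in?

HI15vr03

Longitude extended square 9; +1 → 10, wraps to 0, carry into subsquare.
Longitude subsquare u = 20; +1 → 21 = v.
Latitude extended square 4; −1 → 3.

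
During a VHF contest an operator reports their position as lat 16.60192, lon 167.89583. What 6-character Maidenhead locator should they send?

RK36wo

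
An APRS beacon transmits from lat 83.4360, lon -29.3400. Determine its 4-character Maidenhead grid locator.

HR53

Add 180° to longitude and 90° to latitude: 150.66, 173.44.
Field: 150.66/20 → 7 → H, 173.44/10 → 17 → R; chars HR.
Square: 10.66/2 → 5, 3.44/1 → 3; chars 53.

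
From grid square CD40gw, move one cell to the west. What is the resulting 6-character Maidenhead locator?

CD40fw

Longitude subsquare g = 6; −1 → 5 = f.
The latitude characters are unchanged.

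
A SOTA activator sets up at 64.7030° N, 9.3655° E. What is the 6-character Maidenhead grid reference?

Offset from 180°W / 90°S: lon 189.3655°, lat 154.7030°.
Field: 189.3655/20 → 9 → J, 154.7030/10 → 15 → P; chars JP.
Square: 9.3655/2 → 4, 4.7030/1 → 4; chars 44.
Subsquare: 1.3655/0.0833333 → 16 → q, 0.7030/0.0416667 → 16 → q; chars qq.

JP44qq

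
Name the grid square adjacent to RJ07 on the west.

Longitude square 0; −1 → -1, wraps to 9, carry into field.
Longitude field R = 17; −1 → 16 = Q.
The latitude characters are unchanged.

QJ97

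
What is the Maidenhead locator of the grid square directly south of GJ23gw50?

GJ23gv59

Latitude extended square 0; −1 → -1, wraps to 9, carry into subsquare.
Latitude subsquare w = 22; −1 → 21 = v.
The longitude characters are unchanged.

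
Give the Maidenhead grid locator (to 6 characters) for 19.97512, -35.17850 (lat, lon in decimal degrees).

Offset from 180°W / 90°S: lon 144.8215°, lat 109.9751°.
Field: lon ⌊144.8215/20⌋ = 7 → H; lat ⌊109.9751/10⌋ = 10 → K.
Square: lon ⌊4.8215/2⌋ = 2; lat ⌊9.9751/1⌋ = 9.
Subsquare: lon ⌊0.8215/0.0833333⌋ = 9 → j; lat ⌊0.9751/0.0416667⌋ = 23 → x.

HK29jx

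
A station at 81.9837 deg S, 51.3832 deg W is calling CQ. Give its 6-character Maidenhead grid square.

Shift to the Maidenhead origin (180°W, 90°S): lon 128.6168, lat 8.0163.
Field (20°×10°, letters A–R): 128.6168/20 → 6 → G, 8.0163/10 → 0 → A; chars GA.
Square (2°×1°, digits 0–9): 8.6168/2 → 4, 8.0163/1 → 8; chars 48.
Subsquare (5′×2.5′, letters a–x): 0.6168/0.0833333 → 7 → h, 0.0163/0.0416667 → 0 → a; chars ha.

GA48ha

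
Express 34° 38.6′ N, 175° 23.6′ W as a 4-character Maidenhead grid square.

AM24

Offset from 180°W / 90°S: lon 4.61°, lat 124.64°.
Field: lon ⌊4.61/20⌋ = 0 → A; lat ⌊124.64/10⌋ = 12 → M.
Square: lon ⌊4.61/2⌋ = 2; lat ⌊4.64/1⌋ = 4.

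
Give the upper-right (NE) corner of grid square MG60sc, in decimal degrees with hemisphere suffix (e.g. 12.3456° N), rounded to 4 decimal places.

29.8750° S, 73.5833° E

Field M=12, G=6: +12·20° lon, +6·10° lat → SW at lon 60°, lat -30°.
Square 6, 0: +6·2° lon, +0·1° lat → SW at lon 72°, lat -30°.
Subsquare s=18, c=2: +18·0.0833333° lon, +2·0.0416667° lat → SW at lon 73.5°, lat -29.9167°.
Cell spans 0.0833333° lon × 0.0416667° lat. NE corner is SW corner plus one full cell.
latitude 29.8750° S, longitude 73.5833° E.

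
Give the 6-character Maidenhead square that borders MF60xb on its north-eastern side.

Longitude subsquare x = 23; +1 → 24, wraps to 0 = a, carry into square.
Longitude square 6; +1 → 7.
Latitude subsquare b = 1; +1 → 2 = c.

MF70ac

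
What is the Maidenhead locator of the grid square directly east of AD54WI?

AD54xi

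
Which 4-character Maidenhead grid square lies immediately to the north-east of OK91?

PK02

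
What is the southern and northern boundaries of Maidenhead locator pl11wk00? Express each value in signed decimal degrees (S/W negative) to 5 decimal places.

Field P=15, L=11: +15·20° lon, +11·10° lat → SW at lon 120°, lat 20°.
Square 1, 1: +1·2° lon, +1·1° lat → SW at lon 122°, lat 21°.
Subsquare w=22, k=10: +22·0.0833333° lon, +10·0.0416667° lat → SW at lon 123.833°, lat 21.4167°.
Extended square 0, 0: +0·0.00833333° lon, +0·0.00416667° lat → SW at lon 123.833°, lat 21.4167°.
Cell spans 0.00833333° lon × 0.00416667° lat.
south 21.41667, north 21.42083.

21.41667, 21.42083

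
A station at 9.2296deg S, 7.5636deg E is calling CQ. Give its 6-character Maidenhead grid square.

Shift to the Maidenhead origin (180°W, 90°S): lon 187.5636, lat 80.7704.
Field: lon ⌊187.5636/20⌋ = 9 → J; lat ⌊80.7704/10⌋ = 8 → I.
Square: lon ⌊7.5636/2⌋ = 3; lat ⌊0.7704/1⌋ = 0.
Subsquare: lon ⌊1.5636/0.0833333⌋ = 18 → s; lat ⌊0.7704/0.0416667⌋ = 18 → s.

JI30ss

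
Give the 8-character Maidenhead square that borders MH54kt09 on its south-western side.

MH54jt98

Longitude extended square 0; −1 → -1, wraps to 9, carry into subsquare.
Longitude subsquare k = 10; −1 → 9 = j.
Latitude extended square 9; −1 → 8.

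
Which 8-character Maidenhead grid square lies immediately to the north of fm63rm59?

Latitude extended square 9; +1 → 10, wraps to 0, carry into subsquare.
Latitude subsquare m = 12; +1 → 13 = n.
The longitude characters are unchanged.

FM63rn50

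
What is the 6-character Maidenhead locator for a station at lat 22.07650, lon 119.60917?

Offset from 180°W / 90°S: lon 299.6092°, lat 112.0765°.
Field: 299.6092/20 → 14 → O, 112.0765/10 → 11 → L; chars OL.
Square: 19.6092/2 → 9, 2.0765/1 → 2; chars 92.
Subsquare: 1.6092/0.0833333 → 19 → t, 0.0765/0.0416667 → 1 → b; chars tb.

OL92tb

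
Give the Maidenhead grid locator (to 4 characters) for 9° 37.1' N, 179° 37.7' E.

RJ99

Shift to the Maidenhead origin (180°W, 90°S): lon 359.63, lat 99.62.
Field: lon ⌊359.63/20⌋ = 17 → R; lat ⌊99.62/10⌋ = 9 → J.
Square: lon ⌊19.63/2⌋ = 9; lat ⌊9.62/1⌋ = 9.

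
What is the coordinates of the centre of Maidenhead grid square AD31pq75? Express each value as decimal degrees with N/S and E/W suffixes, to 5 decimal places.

58.31042° S, 172.68750° W

Field A=0, D=3: +0·20° lon, +3·10° lat → SW at lon -180°, lat -60°.
Square 3, 1: +3·2° lon, +1·1° lat → SW at lon -174°, lat -59°.
Subsquare p=15, q=16: +15·0.0833333° lon, +16·0.0416667° lat → SW at lon -172.75°, lat -58.3333°.
Extended square 7, 5: +7·0.00833333° lon, +5·0.00416667° lat → SW at lon -172.692°, lat -58.3125°.
Cell spans 0.00833333° lon × 0.00416667° lat. Centre is SW corner plus half of each.
latitude 58.31042° S, longitude 172.68750° W.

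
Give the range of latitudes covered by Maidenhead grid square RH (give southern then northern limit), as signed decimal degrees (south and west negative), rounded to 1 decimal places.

-20.0, -10.0

Field R=17, H=7: +17·20° lon, +7·10° lat → SW at lon 160°, lat -20°.
Cell spans 20° lon × 10° lat.
south -20.0, north -10.0.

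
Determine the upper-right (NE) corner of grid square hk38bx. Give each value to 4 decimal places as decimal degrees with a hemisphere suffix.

Field H=7, K=10: +7·20° lon, +10·10° lat → SW at lon -40°, lat 10°.
Square 3, 8: +3·2° lon, +8·1° lat → SW at lon -34°, lat 18°.
Subsquare b=1, x=23: +1·0.0833333° lon, +23·0.0416667° lat → SW at lon -33.9167°, lat 18.9583°.
Cell spans 0.0833333° lon × 0.0416667° lat. NE corner is SW corner plus one full cell.
latitude 19.0000° N, longitude 33.8333° W.

19.0000° N, 33.8333° W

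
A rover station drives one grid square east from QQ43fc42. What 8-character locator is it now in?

QQ43fc52

Longitude extended square 4; +1 → 5.
The latitude characters are unchanged.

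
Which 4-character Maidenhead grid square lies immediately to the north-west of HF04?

GF95

Longitude square 0; −1 → -1, wraps to 9, carry into field.
Longitude field H = 7; −1 → 6 = G.
Latitude square 4; +1 → 5.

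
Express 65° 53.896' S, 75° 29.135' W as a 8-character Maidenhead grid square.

FC24gc14

Shift to the Maidenhead origin (180°W, 90°S): lon 104.51442, lat 24.10173.
Field (20°×10°, letters A–R): 104.51442/20 → 5 → F, 24.10173/10 → 2 → C; chars FC.
Square (2°×1°, digits 0–9): 4.51442/2 → 2, 4.10173/1 → 4; chars 24.
Subsquare (5′×2.5′, letters a–x): 0.51442/0.0833333 → 6 → g, 0.10173/0.0416667 → 2 → c; chars gc.
Extended square (30″×15″, digits 0–9): 0.01442/0.00833333 → 1, 0.01840/0.00416667 → 4; chars 14.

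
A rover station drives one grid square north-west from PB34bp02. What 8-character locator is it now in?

PB34ap93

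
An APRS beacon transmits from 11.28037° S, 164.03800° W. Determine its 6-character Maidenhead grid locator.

AH78xr

Add 180° to longitude and 90° to latitude: 15.9620, 78.7196.
Field: lon ⌊15.9620/20⌋ = 0 → A; lat ⌊78.7196/10⌋ = 7 → H.
Square: lon ⌊15.9620/2⌋ = 7; lat ⌊8.7196/1⌋ = 8.
Subsquare: lon ⌊1.9620/0.0833333⌋ = 23 → x; lat ⌊0.7196/0.0416667⌋ = 17 → r.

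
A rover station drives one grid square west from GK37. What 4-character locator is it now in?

GK27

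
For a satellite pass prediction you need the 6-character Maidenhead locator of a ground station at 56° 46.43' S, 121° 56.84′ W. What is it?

Shift to the Maidenhead origin (180°W, 90°S): lon 58.0527, lat 33.2262.
Field: lon ⌊58.0527/20⌋ = 2 → C; lat ⌊33.2262/10⌋ = 3 → D.
Square: lon ⌊18.0527/2⌋ = 9; lat ⌊3.2262/1⌋ = 3.
Subsquare: lon ⌊0.0527/0.0833333⌋ = 0 → a; lat ⌊0.2262/0.0416667⌋ = 5 → f.

CD93af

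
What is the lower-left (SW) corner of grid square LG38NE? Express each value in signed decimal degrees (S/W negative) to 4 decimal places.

Field L=11, G=6: +11·20° lon, +6·10° lat → SW at lon 40°, lat -30°.
Square 3, 8: +3·2° lon, +8·1° lat → SW at lon 46°, lat -22°.
Subsquare n=13, e=4: +13·0.0833333° lon, +4·0.0416667° lat → SW at lon 47.0833°, lat -21.8333°.
latitude -21.8333, longitude 47.0833.

-21.8333, 47.0833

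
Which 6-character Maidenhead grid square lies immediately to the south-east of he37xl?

HE47ak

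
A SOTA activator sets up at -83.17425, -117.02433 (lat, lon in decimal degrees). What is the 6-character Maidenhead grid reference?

DA16lt

Add 180° to longitude and 90° to latitude: 62.9757, 6.8257.
Field (20°×10°, letters A–R): lon ⌊62.9757/20⌋ = 3 → D; lat ⌊6.8257/10⌋ = 0 → A.
Square (2°×1°, digits 0–9): lon ⌊2.9757/2⌋ = 1; lat ⌊6.8257/1⌋ = 6.
Subsquare (5′×2.5′, letters a–x): lon ⌊0.9757/0.0833333⌋ = 11 → l; lat ⌊0.8257/0.0416667⌋ = 19 → t.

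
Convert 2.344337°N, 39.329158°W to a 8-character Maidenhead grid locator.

Shift to the Maidenhead origin (180°W, 90°S): lon 140.67084, lat 92.34434.
Field: lon ⌊140.67084/20⌋ = 7 → H; lat ⌊92.34434/10⌋ = 9 → J.
Square: lon ⌊0.67084/2⌋ = 0; lat ⌊2.34434/1⌋ = 2.
Subsquare: lon ⌊0.67084/0.0833333⌋ = 8 → i; lat ⌊0.34434/0.0416667⌋ = 8 → i.
Extended square: lon ⌊0.00418/0.00833333⌋ = 0; lat ⌊0.01100/0.00416667⌋ = 2.

HJ02ii02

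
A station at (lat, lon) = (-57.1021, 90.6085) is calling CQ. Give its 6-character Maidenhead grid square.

ND52hv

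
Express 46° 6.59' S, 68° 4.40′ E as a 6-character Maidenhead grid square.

ME43av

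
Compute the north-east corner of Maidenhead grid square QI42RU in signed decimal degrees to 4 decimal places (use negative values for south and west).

Field Q=16, I=8: +16·20° lon, +8·10° lat → SW at lon 140°, lat -10°.
Square 4, 2: +4·2° lon, +2·1° lat → SW at lon 148°, lat -8°.
Subsquare r=17, u=20: +17·0.0833333° lon, +20·0.0416667° lat → SW at lon 149.417°, lat -7.16667°.
Cell spans 0.0833333° lon × 0.0416667° lat. NE corner is SW corner plus one full cell.
latitude -7.1250, longitude 149.5000.

-7.1250, 149.5000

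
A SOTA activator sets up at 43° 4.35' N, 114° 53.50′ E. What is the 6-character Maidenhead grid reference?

ON73kb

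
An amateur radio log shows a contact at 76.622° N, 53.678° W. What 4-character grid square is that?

GQ36

Offset from 180°W / 90°S: lon 126.32°, lat 166.62°.
Field: lon ⌊126.32/20⌋ = 6 → G; lat ⌊166.62/10⌋ = 16 → Q.
Square: lon ⌊6.32/2⌋ = 3; lat ⌊6.62/1⌋ = 6.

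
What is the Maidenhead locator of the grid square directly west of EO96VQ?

EO96uq

Longitude subsquare v = 21; −1 → 20 = u.
The latitude characters are unchanged.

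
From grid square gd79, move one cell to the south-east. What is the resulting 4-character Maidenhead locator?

GD88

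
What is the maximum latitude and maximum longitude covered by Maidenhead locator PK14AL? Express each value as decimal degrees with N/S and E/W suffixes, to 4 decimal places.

14.5000° N, 122.0833° E

Field P=15, K=10: +15·20° lon, +10·10° lat → SW at lon 120°, lat 10°.
Square 1, 4: +1·2° lon, +4·1° lat → SW at lon 122°, lat 14°.
Subsquare a=0, l=11: +0·0.0833333° lon, +11·0.0416667° lat → SW at lon 122°, lat 14.4583°.
Cell spans 0.0833333° lon × 0.0416667° lat. NE corner is SW corner plus one full cell.
latitude 14.5000° N, longitude 122.0833° E.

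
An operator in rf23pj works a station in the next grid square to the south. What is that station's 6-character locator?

RF23pi

Latitude subsquare j = 9; −1 → 8 = i.
The longitude characters are unchanged.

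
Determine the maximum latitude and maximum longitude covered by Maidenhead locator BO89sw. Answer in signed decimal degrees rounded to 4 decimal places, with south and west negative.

Field B=1, O=14: +1·20° lon, +14·10° lat → SW at lon -160°, lat 50°.
Square 8, 9: +8·2° lon, +9·1° lat → SW at lon -144°, lat 59°.
Subsquare s=18, w=22: +18·0.0833333° lon, +22·0.0416667° lat → SW at lon -142.5°, lat 59.9167°.
Cell spans 0.0833333° lon × 0.0416667° lat. NE corner is SW corner plus one full cell.
latitude 59.9583, longitude -142.4167.

59.9583, -142.4167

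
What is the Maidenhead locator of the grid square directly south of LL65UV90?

Latitude extended square 0; −1 → -1, wraps to 9, carry into subsquare.
Latitude subsquare v = 21; −1 → 20 = u.
The longitude characters are unchanged.

LL65uu99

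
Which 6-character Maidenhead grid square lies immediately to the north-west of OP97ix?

Longitude subsquare i = 8; −1 → 7 = h.
Latitude subsquare x = 23; +1 → 24, wraps to 0 = a, carry into square.
Latitude square 7; +1 → 8.

OP98ha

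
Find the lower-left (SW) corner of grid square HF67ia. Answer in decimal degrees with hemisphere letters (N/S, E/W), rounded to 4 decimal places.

Field H=7, F=5: +7·20° lon, +5·10° lat → SW at lon -40°, lat -40°.
Square 6, 7: +6·2° lon, +7·1° lat → SW at lon -28°, lat -33°.
Subsquare i=8, a=0: +8·0.0833333° lon, +0·0.0416667° lat → SW at lon -27.3333°, lat -33°.
latitude 33.0000° S, longitude 27.3333° W.

33.0000° S, 27.3333° W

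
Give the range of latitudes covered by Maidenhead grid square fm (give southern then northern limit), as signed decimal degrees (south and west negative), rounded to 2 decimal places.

Field F=5, M=12: +5·20° lon, +12·10° lat → SW at lon -80°, lat 30°.
Cell spans 20° lon × 10° lat.
south 30.00, north 40.00.

30.00, 40.00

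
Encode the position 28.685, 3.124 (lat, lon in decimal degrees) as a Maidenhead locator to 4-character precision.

Offset from 180°W / 90°S: lon 183.12°, lat 118.69°.
Field: 183.12/20 → 9 → J, 118.69/10 → 11 → L; chars JL.
Square: 3.12/2 → 1, 8.69/1 → 8; chars 18.

JL18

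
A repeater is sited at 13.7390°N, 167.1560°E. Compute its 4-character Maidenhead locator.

RK33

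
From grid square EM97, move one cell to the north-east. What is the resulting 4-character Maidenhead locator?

FM08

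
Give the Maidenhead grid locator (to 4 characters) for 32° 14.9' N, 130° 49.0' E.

PM52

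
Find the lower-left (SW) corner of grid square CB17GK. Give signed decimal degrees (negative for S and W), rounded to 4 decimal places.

-72.5833, -137.5000

Field C=2, B=1: +2·20° lon, +1·10° lat → SW at lon -140°, lat -80°.
Square 1, 7: +1·2° lon, +7·1° lat → SW at lon -138°, lat -73°.
Subsquare g=6, k=10: +6·0.0833333° lon, +10·0.0416667° lat → SW at lon -137.5°, lat -72.5833°.
latitude -72.5833, longitude -137.5000.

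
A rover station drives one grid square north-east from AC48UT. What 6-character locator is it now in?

AC48vu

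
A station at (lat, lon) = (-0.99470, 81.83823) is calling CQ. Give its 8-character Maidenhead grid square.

Offset from 180°W / 90°S: lon 261.83823°, lat 89.00530°.
Field: lon ⌊261.83823/20⌋ = 13 → N; lat ⌊89.00530/10⌋ = 8 → I.
Square: lon ⌊1.83823/2⌋ = 0; lat ⌊9.00530/1⌋ = 9.
Subsquare: lon ⌊1.83823/0.0833333⌋ = 22 → w; lat ⌊0.00530/0.0416667⌋ = 0 → a.
Extended square: lon ⌊0.00490/0.00833333⌋ = 0; lat ⌊0.00530/0.00416667⌋ = 1.

NI09wa01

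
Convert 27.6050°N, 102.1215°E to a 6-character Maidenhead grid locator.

Offset from 180°W / 90°S: lon 282.1215°, lat 117.6050°.
Field: lon ⌊282.1215/20⌋ = 14 → O; lat ⌊117.6050/10⌋ = 11 → L.
Square: lon ⌊2.1215/2⌋ = 1; lat ⌊7.6050/1⌋ = 7.
Subsquare: lon ⌊0.1215/0.0833333⌋ = 1 → b; lat ⌊0.6050/0.0416667⌋ = 14 → o.

OL17bo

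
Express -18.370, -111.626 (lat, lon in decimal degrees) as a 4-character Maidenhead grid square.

DH41

Offset from 180°W / 90°S: lon 68.37°, lat 71.63°.
Field: 68.37/20 → 3 → D, 71.63/10 → 7 → H; chars DH.
Square: 8.37/2 → 4, 1.63/1 → 1; chars 41.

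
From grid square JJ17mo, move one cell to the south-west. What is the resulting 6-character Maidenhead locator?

Longitude subsquare m = 12; −1 → 11 = l.
Latitude subsquare o = 14; −1 → 13 = n.

JJ17ln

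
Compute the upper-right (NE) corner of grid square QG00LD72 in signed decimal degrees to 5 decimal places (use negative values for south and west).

Field Q=16, G=6: +16·20° lon, +6·10° lat → SW at lon 140°, lat -30°.
Square 0, 0: +0·2° lon, +0·1° lat → SW at lon 140°, lat -30°.
Subsquare l=11, d=3: +11·0.0833333° lon, +3·0.0416667° lat → SW at lon 140.917°, lat -29.875°.
Extended square 7, 2: +7·0.00833333° lon, +2·0.00416667° lat → SW at lon 140.975°, lat -29.8667°.
Cell spans 0.00833333° lon × 0.00416667° lat. NE corner is SW corner plus one full cell.
latitude -29.86250, longitude 140.98333.

-29.86250, 140.98333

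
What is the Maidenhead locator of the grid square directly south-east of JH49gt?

JH49hs

Longitude subsquare g = 6; +1 → 7 = h.
Latitude subsquare t = 19; −1 → 18 = s.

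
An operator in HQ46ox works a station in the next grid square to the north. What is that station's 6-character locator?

Latitude subsquare x = 23; +1 → 24, wraps to 0 = a, carry into square.
Latitude square 6; +1 → 7.
The longitude characters are unchanged.

HQ47oa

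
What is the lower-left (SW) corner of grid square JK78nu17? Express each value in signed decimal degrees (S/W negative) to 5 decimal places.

18.86250, 15.09167

Field J=9, K=10: +9·20° lon, +10·10° lat → SW at lon 0°, lat 10°.
Square 7, 8: +7·2° lon, +8·1° lat → SW at lon 14°, lat 18°.
Subsquare n=13, u=20: +13·0.0833333° lon, +20·0.0416667° lat → SW at lon 15.0833°, lat 18.8333°.
Extended square 1, 7: +1·0.00833333° lon, +7·0.00416667° lat → SW at lon 15.0917°, lat 18.8625°.
latitude 18.86250, longitude 15.09167.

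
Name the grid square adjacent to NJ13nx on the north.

NJ14na

Latitude subsquare x = 23; +1 → 24, wraps to 0 = a, carry into square.
Latitude square 3; +1 → 4.
The longitude characters are unchanged.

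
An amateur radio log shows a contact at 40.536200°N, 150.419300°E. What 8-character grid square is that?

Shift to the Maidenhead origin (180°W, 90°S): lon 330.41930, lat 130.53620.
Field (20°×10°, letters A–R): 330.41930/20 → 16 → Q, 130.53620/10 → 13 → N; chars QN.
Square (2°×1°, digits 0–9): 10.41930/2 → 5, 0.53620/1 → 0; chars 50.
Subsquare (5′×2.5′, letters a–x): 0.41930/0.0833333 → 5 → f, 0.53620/0.0416667 → 12 → m; chars fm.
Extended square (30″×15″, digits 0–9): 0.00263/0.00833333 → 0, 0.03620/0.00416667 → 8; chars 08.

QN50fm08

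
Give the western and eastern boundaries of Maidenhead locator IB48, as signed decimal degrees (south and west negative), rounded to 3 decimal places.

Field I=8, B=1: +8·20° lon, +1·10° lat → SW at lon -20°, lat -80°.
Square 4, 8: +4·2° lon, +8·1° lat → SW at lon -12°, lat -72°.
Cell spans 2° lon × 1° lat.
west -12.000, east -10.000.

-12.000, -10.000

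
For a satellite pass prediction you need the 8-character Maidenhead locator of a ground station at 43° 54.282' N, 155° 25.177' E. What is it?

Add 180° to longitude and 90° to latitude: 335.41962, 133.90470.
Field: lon ⌊335.41962/20⌋ = 16 → Q; lat ⌊133.90470/10⌋ = 13 → N.
Square: lon ⌊15.41962/2⌋ = 7; lat ⌊3.90470/1⌋ = 3.
Subsquare: lon ⌊1.41962/0.0833333⌋ = 17 → r; lat ⌊0.90470/0.0416667⌋ = 21 → v.
Extended square: lon ⌊0.00295/0.00833333⌋ = 0; lat ⌊0.02970/0.00416667⌋ = 7.

QN73rv07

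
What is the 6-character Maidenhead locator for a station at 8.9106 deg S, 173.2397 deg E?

Offset from 180°W / 90°S: lon 353.2397°, lat 81.0894°.
Field (20°×10°, letters A–R): 353.2397/20 → 17 → R, 81.0894/10 → 8 → I; chars RI.
Square (2°×1°, digits 0–9): 13.2397/2 → 6, 1.0894/1 → 1; chars 61.
Subsquare (5′×2.5′, letters a–x): 1.2397/0.0833333 → 14 → o, 0.0894/0.0416667 → 2 → c; chars oc.

RI61oc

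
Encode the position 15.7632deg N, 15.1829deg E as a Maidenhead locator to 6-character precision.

JK75os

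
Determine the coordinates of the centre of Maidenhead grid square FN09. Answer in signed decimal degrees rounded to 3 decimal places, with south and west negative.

Field F=5, N=13: +5·20° lon, +13·10° lat → SW at lon -80°, lat 40°.
Square 0, 9: +0·2° lon, +9·1° lat → SW at lon -80°, lat 49°.
Cell spans 2° lon × 1° lat. Centre is SW corner plus half of each.
latitude 49.500, longitude -79.000.

49.500, -79.000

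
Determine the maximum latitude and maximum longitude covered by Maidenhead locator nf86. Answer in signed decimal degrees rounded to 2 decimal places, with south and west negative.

-33.00, 98.00

Field N=13, F=5: +13·20° lon, +5·10° lat → SW at lon 80°, lat -40°.
Square 8, 6: +8·2° lon, +6·1° lat → SW at lon 96°, lat -34°.
Cell spans 2° lon × 1° lat. NE corner is SW corner plus one full cell.
latitude -33.00, longitude 98.00.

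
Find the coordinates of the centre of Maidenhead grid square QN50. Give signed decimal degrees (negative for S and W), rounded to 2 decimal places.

Field Q=16, N=13: +16·20° lon, +13·10° lat → SW at lon 140°, lat 40°.
Square 5, 0: +5·2° lon, +0·1° lat → SW at lon 150°, lat 40°.
Cell spans 2° lon × 1° lat. Centre is SW corner plus half of each.
latitude 40.50, longitude 151.00.

40.50, 151.00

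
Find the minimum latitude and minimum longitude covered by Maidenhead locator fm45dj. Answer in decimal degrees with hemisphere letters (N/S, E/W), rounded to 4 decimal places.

35.3750° N, 71.7500° W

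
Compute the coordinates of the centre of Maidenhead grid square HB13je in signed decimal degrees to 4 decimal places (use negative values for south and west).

Field H=7, B=1: +7·20° lon, +1·10° lat → SW at lon -40°, lat -80°.
Square 1, 3: +1·2° lon, +3·1° lat → SW at lon -38°, lat -77°.
Subsquare j=9, e=4: +9·0.0833333° lon, +4·0.0416667° lat → SW at lon -37.25°, lat -76.8333°.
Cell spans 0.0833333° lon × 0.0416667° lat. Centre is SW corner plus half of each.
latitude -76.8125, longitude -37.2083.

-76.8125, -37.2083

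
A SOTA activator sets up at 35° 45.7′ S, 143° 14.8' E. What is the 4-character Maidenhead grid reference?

Shift to the Maidenhead origin (180°W, 90°S): lon 323.25, lat 54.24.
Field: lon ⌊323.25/20⌋ = 16 → Q; lat ⌊54.24/10⌋ = 5 → F.
Square: lon ⌊3.25/2⌋ = 1; lat ⌊4.24/1⌋ = 4.

QF14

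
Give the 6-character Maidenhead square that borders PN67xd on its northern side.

PN67xe

Latitude subsquare d = 3; +1 → 4 = e.
The longitude characters are unchanged.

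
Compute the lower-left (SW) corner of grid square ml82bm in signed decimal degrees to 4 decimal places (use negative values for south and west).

Field M=12, L=11: +12·20° lon, +11·10° lat → SW at lon 60°, lat 20°.
Square 8, 2: +8·2° lon, +2·1° lat → SW at lon 76°, lat 22°.
Subsquare b=1, m=12: +1·0.0833333° lon, +12·0.0416667° lat → SW at lon 76.0833°, lat 22.5°.
latitude 22.5000, longitude 76.0833.

22.5000, 76.0833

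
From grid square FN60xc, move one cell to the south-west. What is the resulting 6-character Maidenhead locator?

Longitude subsquare x = 23; −1 → 22 = w.
Latitude subsquare c = 2; −1 → 1 = b.

FN60wb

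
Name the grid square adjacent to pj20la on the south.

PI29lx

Latitude subsquare a = 0; −1 → -1, wraps to 23 = x, carry into square.
Latitude square 0; −1 → -1, wraps to 9, carry into field.
Latitude field J = 9; −1 → 8 = I.
The longitude characters are unchanged.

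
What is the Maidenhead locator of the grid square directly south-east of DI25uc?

Longitude subsquare u = 20; +1 → 21 = v.
Latitude subsquare c = 2; −1 → 1 = b.

DI25vb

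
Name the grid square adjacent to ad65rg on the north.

AD65rh

Latitude subsquare g = 6; +1 → 7 = h.
The longitude characters are unchanged.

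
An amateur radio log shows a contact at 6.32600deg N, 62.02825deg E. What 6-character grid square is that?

Shift to the Maidenhead origin (180°W, 90°S): lon 242.0283, lat 96.3260.
Field: 242.0283/20 → 12 → M, 96.3260/10 → 9 → J; chars MJ.
Square: 2.0283/2 → 1, 6.3260/1 → 6; chars 16.
Subsquare: 0.0283/0.0833333 → 0 → a, 0.3260/0.0416667 → 7 → h; chars ah.

MJ16ah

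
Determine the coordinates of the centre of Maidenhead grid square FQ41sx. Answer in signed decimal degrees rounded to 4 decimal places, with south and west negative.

71.9792, -70.4583

Field F=5, Q=16: +5·20° lon, +16·10° lat → SW at lon -80°, lat 70°.
Square 4, 1: +4·2° lon, +1·1° lat → SW at lon -72°, lat 71°.
Subsquare s=18, x=23: +18·0.0833333° lon, +23·0.0416667° lat → SW at lon -70.5°, lat 71.9583°.
Cell spans 0.0833333° lon × 0.0416667° lat. Centre is SW corner plus half of each.
latitude 71.9792, longitude -70.4583.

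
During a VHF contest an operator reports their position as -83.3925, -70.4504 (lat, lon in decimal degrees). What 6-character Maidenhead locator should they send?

FA46so

Shift to the Maidenhead origin (180°W, 90°S): lon 109.5496, lat 6.6075.
Field: 109.5496/20 → 5 → F, 6.6075/10 → 0 → A; chars FA.
Square: 9.5496/2 → 4, 6.6075/1 → 6; chars 46.
Subsquare: 1.5496/0.0833333 → 18 → s, 0.6075/0.0416667 → 14 → o; chars so.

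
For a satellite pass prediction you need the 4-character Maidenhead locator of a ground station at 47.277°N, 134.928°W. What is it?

CN27

Offset from 180°W / 90°S: lon 45.07°, lat 137.28°.
Field: 45.07/20 → 2 → C, 137.28/10 → 13 → N; chars CN.
Square: 5.07/2 → 2, 7.28/1 → 7; chars 27.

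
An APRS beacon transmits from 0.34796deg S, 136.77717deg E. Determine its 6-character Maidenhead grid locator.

PI89jp

Add 180° to longitude and 90° to latitude: 316.7772, 89.6520.
Field: 316.7772/20 → 15 → P, 89.6520/10 → 8 → I; chars PI.
Square: 16.7772/2 → 8, 9.6520/1 → 9; chars 89.
Subsquare: 0.7772/0.0833333 → 9 → j, 0.6520/0.0416667 → 15 → p; chars jp.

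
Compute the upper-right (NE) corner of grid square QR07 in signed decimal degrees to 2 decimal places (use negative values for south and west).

Field Q=16, R=17: +16·20° lon, +17·10° lat → SW at lon 140°, lat 80°.
Square 0, 7: +0·2° lon, +7·1° lat → SW at lon 140°, lat 87°.
Cell spans 2° lon × 1° lat. NE corner is SW corner plus one full cell.
latitude 88.00, longitude 142.00.

88.00, 142.00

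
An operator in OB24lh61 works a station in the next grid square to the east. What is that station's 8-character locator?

OB24lh71

Longitude extended square 6; +1 → 7.
The latitude characters are unchanged.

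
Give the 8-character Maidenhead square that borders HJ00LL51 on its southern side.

HJ00ll50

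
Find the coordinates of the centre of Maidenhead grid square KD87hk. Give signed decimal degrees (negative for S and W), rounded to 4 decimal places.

Field K=10, D=3: +10·20° lon, +3·10° lat → SW at lon 20°, lat -60°.
Square 8, 7: +8·2° lon, +7·1° lat → SW at lon 36°, lat -53°.
Subsquare h=7, k=10: +7·0.0833333° lon, +10·0.0416667° lat → SW at lon 36.5833°, lat -52.5833°.
Cell spans 0.0833333° lon × 0.0416667° lat. Centre is SW corner plus half of each.
latitude -52.5625, longitude 36.6250.

-52.5625, 36.6250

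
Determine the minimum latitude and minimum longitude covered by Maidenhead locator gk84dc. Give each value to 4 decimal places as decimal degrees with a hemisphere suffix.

Field G=6, K=10: +6·20° lon, +10·10° lat → SW at lon -60°, lat 10°.
Square 8, 4: +8·2° lon, +4·1° lat → SW at lon -44°, lat 14°.
Subsquare d=3, c=2: +3·0.0833333° lon, +2·0.0416667° lat → SW at lon -43.75°, lat 14.0833°.
latitude 14.0833° N, longitude 43.7500° W.

14.0833° N, 43.7500° W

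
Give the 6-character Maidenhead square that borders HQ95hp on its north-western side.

HQ95gq

Longitude subsquare h = 7; −1 → 6 = g.
Latitude subsquare p = 15; +1 → 16 = q.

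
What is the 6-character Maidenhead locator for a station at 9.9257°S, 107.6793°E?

OI30ub

Add 180° to longitude and 90° to latitude: 287.6793, 80.0743.
Field: lon ⌊287.6793/20⌋ = 14 → O; lat ⌊80.0743/10⌋ = 8 → I.
Square: lon ⌊7.6793/2⌋ = 3; lat ⌊0.0743/1⌋ = 0.
Subsquare: lon ⌊1.6793/0.0833333⌋ = 20 → u; lat ⌊0.0743/0.0416667⌋ = 1 → b.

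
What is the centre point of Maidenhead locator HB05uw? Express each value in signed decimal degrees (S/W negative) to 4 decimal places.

Field H=7, B=1: +7·20° lon, +1·10° lat → SW at lon -40°, lat -80°.
Square 0, 5: +0·2° lon, +5·1° lat → SW at lon -40°, lat -75°.
Subsquare u=20, w=22: +20·0.0833333° lon, +22·0.0416667° lat → SW at lon -38.3333°, lat -74.0833°.
Cell spans 0.0833333° lon × 0.0416667° lat. Centre is SW corner plus half of each.
latitude -74.0625, longitude -38.2917.

-74.0625, -38.2917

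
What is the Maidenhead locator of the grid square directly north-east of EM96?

FM07

Longitude square 9; +1 → 10, wraps to 0, carry into field.
Longitude field E = 4; +1 → 5 = F.
Latitude square 6; +1 → 7.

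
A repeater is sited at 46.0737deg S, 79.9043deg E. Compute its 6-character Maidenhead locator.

ME93ww

Shift to the Maidenhead origin (180°W, 90°S): lon 259.9043, lat 43.9263.
Field (20°×10°, letters A–R): 259.9043/20 → 12 → M, 43.9263/10 → 4 → E; chars ME.
Square (2°×1°, digits 0–9): 19.9043/2 → 9, 3.9263/1 → 3; chars 93.
Subsquare (5′×2.5′, letters a–x): 1.9043/0.0833333 → 22 → w, 0.9263/0.0416667 → 22 → w; chars ww.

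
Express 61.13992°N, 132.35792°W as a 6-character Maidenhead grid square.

CP31td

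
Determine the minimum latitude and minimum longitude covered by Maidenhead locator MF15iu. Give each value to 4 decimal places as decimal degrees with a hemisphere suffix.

34.1667° S, 62.6667° E

Field M=12, F=5: +12·20° lon, +5·10° lat → SW at lon 60°, lat -40°.
Square 1, 5: +1·2° lon, +5·1° lat → SW at lon 62°, lat -35°.
Subsquare i=8, u=20: +8·0.0833333° lon, +20·0.0416667° lat → SW at lon 62.6667°, lat -34.1667°.
latitude 34.1667° S, longitude 62.6667° E.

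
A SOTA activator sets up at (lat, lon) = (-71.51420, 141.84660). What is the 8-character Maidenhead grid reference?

QB08wl16

Offset from 180°W / 90°S: lon 321.84660°, lat 18.48580°.
Field: lon ⌊321.84660/20⌋ = 16 → Q; lat ⌊18.48580/10⌋ = 1 → B.
Square: lon ⌊1.84660/2⌋ = 0; lat ⌊8.48580/1⌋ = 8.
Subsquare: lon ⌊1.84660/0.0833333⌋ = 22 → w; lat ⌊0.48580/0.0416667⌋ = 11 → l.
Extended square: lon ⌊0.01327/0.00833333⌋ = 1; lat ⌊0.02747/0.00416667⌋ = 6.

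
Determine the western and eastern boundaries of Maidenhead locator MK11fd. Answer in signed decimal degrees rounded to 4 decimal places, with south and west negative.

Field M=12, K=10: +12·20° lon, +10·10° lat → SW at lon 60°, lat 10°.
Square 1, 1: +1·2° lon, +1·1° lat → SW at lon 62°, lat 11°.
Subsquare f=5, d=3: +5·0.0833333° lon, +3·0.0416667° lat → SW at lon 62.4167°, lat 11.125°.
Cell spans 0.0833333° lon × 0.0416667° lat.
west 62.4167, east 62.5000.

62.4167, 62.5000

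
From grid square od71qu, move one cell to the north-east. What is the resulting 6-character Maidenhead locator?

Longitude subsquare q = 16; +1 → 17 = r.
Latitude subsquare u = 20; +1 → 21 = v.

OD71rv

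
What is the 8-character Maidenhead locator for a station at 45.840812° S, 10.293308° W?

Add 180° to longitude and 90° to latitude: 169.70669, 44.15919.
Field: 169.70669/20 → 8 → I, 44.15919/10 → 4 → E; chars IE.
Square: 9.70669/2 → 4, 4.15919/1 → 4; chars 44.
Subsquare: 1.70669/0.0833333 → 20 → u, 0.15919/0.0416667 → 3 → d; chars ud.
Extended square: 0.04003/0.00833333 → 4, 0.03419/0.00416667 → 8; chars 48.

IE44ud48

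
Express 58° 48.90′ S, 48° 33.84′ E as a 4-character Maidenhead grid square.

Add 180° to longitude and 90° to latitude: 228.56, 31.19.
Field: lon ⌊228.56/20⌋ = 11 → L; lat ⌊31.19/10⌋ = 3 → D.
Square: lon ⌊8.56/2⌋ = 4; lat ⌊1.19/1⌋ = 1.

LD41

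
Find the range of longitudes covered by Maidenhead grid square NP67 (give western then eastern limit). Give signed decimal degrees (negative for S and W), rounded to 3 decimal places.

92.000, 94.000

Field N=13, P=15: +13·20° lon, +15·10° lat → SW at lon 80°, lat 60°.
Square 6, 7: +6·2° lon, +7·1° lat → SW at lon 92°, lat 67°.
Cell spans 2° lon × 1° lat.
west 92.000, east 94.000.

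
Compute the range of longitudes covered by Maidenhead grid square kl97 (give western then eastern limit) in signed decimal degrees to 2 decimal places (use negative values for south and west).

Field K=10, L=11: +10·20° lon, +11·10° lat → SW at lon 20°, lat 20°.
Square 9, 7: +9·2° lon, +7·1° lat → SW at lon 38°, lat 27°.
Cell spans 2° lon × 1° lat.
west 38.00, east 40.00.

38.00, 40.00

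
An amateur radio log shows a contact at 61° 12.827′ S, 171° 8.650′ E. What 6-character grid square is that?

RC58ns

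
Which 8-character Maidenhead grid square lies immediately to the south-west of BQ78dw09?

BQ78cw98

Longitude extended square 0; −1 → -1, wraps to 9, carry into subsquare.
Longitude subsquare d = 3; −1 → 2 = c.
Latitude extended square 9; −1 → 8.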